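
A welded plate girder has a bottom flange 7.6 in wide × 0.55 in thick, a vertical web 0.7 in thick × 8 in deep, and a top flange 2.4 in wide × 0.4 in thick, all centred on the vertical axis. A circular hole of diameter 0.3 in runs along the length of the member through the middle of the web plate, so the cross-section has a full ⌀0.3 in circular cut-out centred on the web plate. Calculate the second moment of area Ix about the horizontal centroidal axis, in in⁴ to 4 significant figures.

Ix ≈ 105.4 in⁴

Decompose the section into non-overlapping parts with the origin at the bottom-left of its bounding rectangle.
Bottom plate: 7.6 × 0.55, A = 4.18 in², y = 0.275 in, Ī = 0.105371 in⁴.
Web plate: 0.7 × 8, A = 5.6 in², y = 4.55 in, Ī = 29.8667 in⁴.
Top plate: 2.4 × 0.4, A = 0.96 in², y = 8.75 in, Ī = 0.0128 in⁴.
Hole (subtracted): ⌀0.3, A = 0.0706858 in², y = 4.55 in, Ī = 0.000397608 in⁴.
Centroid: ȳ = ΣA·y / ΣA = 3.25306 in.
Transfer each piece to the horizontal centroidal axis using Ī + A·d² with d = y − 3.25306:
  bottom plate: d = -2.97806 in → contributes +37.177 in⁴
  web plate: d = 1.29694 in → contributes +39.2862 in⁴
  top plate: d = 5.49694 in → contributes +29.0205 in⁴
  hole: d = 1.29694 in → contributes −0.119296 in⁴
Total I = 105.364 in⁴.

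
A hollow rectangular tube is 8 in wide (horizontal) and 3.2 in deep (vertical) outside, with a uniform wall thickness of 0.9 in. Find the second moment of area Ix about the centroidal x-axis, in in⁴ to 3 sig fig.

Ix ≈ 20.4 in⁴

Treat the section as a set of non-overlapping primitives; coordinates are from the bounding-box lower-left.
Outer rectangle: 8 × 3.2, A = 25.6 in², y = 1.6 in, Ī = 21.845 in⁴.
Inner void (subtracted): 6.2 × 1.4, A = 8.68 in², y = 1.6 in, Ī = 1.4177 in⁴.
By symmetry the centroid is at mid-height, ȳ = 1.6 in.
All pieces are centred on the centroidal x-axis, so I = ΣĪ (holes subtracted) = 20.428 in⁴.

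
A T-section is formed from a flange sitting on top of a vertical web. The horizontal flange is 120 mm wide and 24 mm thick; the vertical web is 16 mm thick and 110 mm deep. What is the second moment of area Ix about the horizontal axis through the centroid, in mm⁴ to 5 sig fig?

Break the section into simple shapes (no overlaps), measuring from the bottom-left corner of the bounding box.
Flange: 120 × 24, A = 2 880 mm², y = 122 mm, Ī = 138 240 mm⁴.
Web: 16 × 110, A = 1 760 mm², y = 55 mm, Ī = 1 774 667 mm⁴.
Centroid: ȳ = ΣA·y / ΣA = 96.58621 mm.
Transfer each piece to the horizontal axis through the centroid using Ī + A·d² with d = y − 96.58621:
  flange: d = 25.41379 mm → contributes +1 998 319 mm⁴
  web: d = -41.58621 mm → contributes +4 818 433 mm⁴
Total I = 6 816 752 mm⁴.

Ix ≈ 6.8168 × 10⁶ mm⁴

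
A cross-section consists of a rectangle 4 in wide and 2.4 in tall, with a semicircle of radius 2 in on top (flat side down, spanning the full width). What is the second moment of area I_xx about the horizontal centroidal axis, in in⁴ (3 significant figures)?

Break the section into simple shapes (no overlaps), measuring from the bottom-left corner of the bounding box.
Rectangular body: 4 × 2.4, A = 9.6 in², y = 1.2 in, Ī = 4.608 in⁴.
Semicircular cap: semicircle r = 2, A = 6.2832 in², y = 3.2488 in, Ī = 1.7561 in⁴.
Centroid: ȳ = ΣA·y / ΣA = 2.0105 in.
Transfer each piece to the horizontal centroidal axis using Ī + A·d² with d = y − 2.0105:
  rectangular body: d = -0.81049 in → contributes +10.914 in⁴
  semicircular cap: d = 1.2383 in → contributes +11.391 in⁴
Total I = 22.305 in⁴.

I_xx ≈ 22.3 in⁴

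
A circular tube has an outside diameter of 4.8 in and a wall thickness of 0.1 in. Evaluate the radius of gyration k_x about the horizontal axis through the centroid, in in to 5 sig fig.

k_x ≈ 1.6621 in

Treat the section as a set of non-overlapping primitives; coordinates are from the bounding-box lower-left.
Outer circle: ⌀4.8, A = 18.09557 in², y = 2.4 in, Ī = 26.05763 in⁴.
Bore (subtracted): ⌀4.6, A = 16.61903 in², y = 2.4 in, Ī = 21.97866 in⁴.
By symmetry the centroid is at mid-height, ȳ = 2.4 in.
All pieces are centred on the horizontal axis through the centroid, so I = ΣĪ (holes subtracted) = 4.078965 in⁴.
Radius of gyration: k = √(I/A) = √(4.078965 / 1.476549) = 1.662077 in.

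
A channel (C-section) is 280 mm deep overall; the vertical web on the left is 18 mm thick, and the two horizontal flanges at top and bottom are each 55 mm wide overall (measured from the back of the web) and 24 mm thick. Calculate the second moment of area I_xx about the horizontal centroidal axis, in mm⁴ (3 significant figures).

Split into non-overlapping primitives; take the origin at the lower-left of the bounding box.
Web: 18 × 280, A = 5 040 mm², y = 140 mm, Ī = 32 928 000 mm⁴.
Top flange (beyond web): 37 × 24, A = 888 mm², y = 268 mm, Ī = 42 624 mm⁴.
Bottom flange (beyond web): 37 × 24, A = 888 mm², y = 12 mm, Ī = 42 624 mm⁴.
By symmetry the centroid is at mid-height, ȳ = 140 mm.
Transfer each piece to the horizontal centroidal axis using Ī + A·d² with d = y − 140:
  web: d = 0 mm → contributes +32 928 000 mm⁴
  top flange (beyond web): d = 128 mm → contributes +14 591 616 mm⁴
  bottom flange (beyond web): d = -128 mm → contributes +14 591 616 mm⁴
Total I = 62 111 232 mm⁴.

I_xx ≈ 6.21 × 10⁷ mm⁴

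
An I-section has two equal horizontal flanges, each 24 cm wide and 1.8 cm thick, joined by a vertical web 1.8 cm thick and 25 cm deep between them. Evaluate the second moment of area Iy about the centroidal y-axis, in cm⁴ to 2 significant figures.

Treat the section as a set of non-overlapping primitives; coordinates are from the bounding-box lower-left.
Bottom flange: 24 × 1.8, A = 43.2 cm², x = 12 cm, Ī = 2 074 cm⁴.
Web: 1.8 × 25, A = 45 cm², x = 12 cm, Ī = 12.15 cm⁴.
Top flange: 24 × 1.8, A = 43.2 cm², x = 12 cm, Ī = 2 074 cm⁴.
By symmetry the centroid is at mid-width, x̄ = 12 cm.
All pieces are centred on the centroidal y-axis, so I = ΣĪ = 4 159 cm⁴.

Iy ≈ 4200 cm⁴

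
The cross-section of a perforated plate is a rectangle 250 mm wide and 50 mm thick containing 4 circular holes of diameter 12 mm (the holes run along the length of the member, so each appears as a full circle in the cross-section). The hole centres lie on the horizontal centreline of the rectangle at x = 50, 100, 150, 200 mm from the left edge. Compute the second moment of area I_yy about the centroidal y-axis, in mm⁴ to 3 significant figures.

Treat the section as a set of non-overlapping primitives; coordinates are from the bounding-box lower-left.
Plate: 250 × 50, A = 12 500 mm², x = 125 mm, Ī = 65 104 167 mm⁴.
Hole 1 (subtracted): ⌀12, A = 113.1 mm², x = 50 mm, Ī = 1017.9 mm⁴.
Hole 2 (subtracted): ⌀12, A = 113.1 mm², x = 100 mm, Ī = 1017.9 mm⁴.
Hole 3 (subtracted): ⌀12, A = 113.1 mm², x = 150 mm, Ī = 1017.9 mm⁴.
Hole 4 (subtracted): ⌀12, A = 113.1 mm², x = 200 mm, Ī = 1017.9 mm⁴.
By symmetry the centroid is at mid-width, x̄ = 125 mm.
Transfer each piece to the centroidal y-axis using Ī + A·d² with d = x − 125:
  plate: d = 0 mm → contributes +65 104 167 mm⁴
  hole 1: d = -75 mm → contributes −637 190 mm⁴
  hole 2: d = -25 mm → contributes −71 704 mm⁴
  hole 3: d = 25 mm → contributes −71 704 mm⁴
  hole 4: d = 75 mm → contributes −637 190 mm⁴
Total I = 63 686 378 mm⁴.

I_yy ≈ 6.37 × 10⁷ mm⁴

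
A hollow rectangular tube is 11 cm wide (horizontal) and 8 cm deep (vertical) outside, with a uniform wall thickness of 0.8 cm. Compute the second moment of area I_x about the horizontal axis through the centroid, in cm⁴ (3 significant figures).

I_x ≈ 264 cm⁴

Split into non-overlapping primitives; take the origin at the lower-left of the bounding box.
Outer rectangle: 11 × 8, A = 88 cm², y = 4 cm, Ī = 469.33 cm⁴.
Inner void (subtracted): 9.4 × 6.4, A = 60.16 cm², y = 4 cm, Ī = 205.35 cm⁴.
By symmetry the centroid is at mid-height, ȳ = 4 cm.
All pieces are centred on the horizontal axis through the centroid, so I = ΣĪ (holes subtracted) = 263.99 cm⁴.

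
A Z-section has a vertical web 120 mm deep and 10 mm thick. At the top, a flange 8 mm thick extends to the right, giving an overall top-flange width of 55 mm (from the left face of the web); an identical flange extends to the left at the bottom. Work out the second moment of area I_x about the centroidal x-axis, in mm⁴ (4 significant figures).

Split into non-overlapping primitives; take the origin at the lower-left of the bounding box.
Web: 10 × 120, A = 1 200 mm², y = 60 mm, Ī = 1 440 000 mm⁴.
Top flange (beyond web): 45 × 8, A = 360 mm², y = 116 mm, Ī = 1 920 mm⁴.
Bottom flange (beyond web): 45 × 8, A = 360 mm², y = 4 mm, Ī = 1 920 mm⁴.
Centroid: ȳ = ΣA·y / ΣA = 60 mm.
Transfer each piece to the centroidal x-axis using Ī + A·d² with d = y − 60:
  web: d = 0 mm → contributes +1 440 000 mm⁴
  top flange (beyond web): d = 56 mm → contributes +1 130 880 mm⁴
  bottom flange (beyond web): d = -56 mm → contributes +1 130 880 mm⁴
Total I = 3 701 760 mm⁴.

I_x ≈ 3.702 × 10⁶ mm⁴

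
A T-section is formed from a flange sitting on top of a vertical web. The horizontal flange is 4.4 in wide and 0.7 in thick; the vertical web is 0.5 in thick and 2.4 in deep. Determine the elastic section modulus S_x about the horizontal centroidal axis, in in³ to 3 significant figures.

Break the section into simple shapes (no overlaps), measuring from the bottom-left corner of the bounding box.
Flange: 4.4 × 0.7, A = 3.08 in², y = 2.75 in, Ī = 0.12577 in⁴.
Web: 0.5 × 2.4, A = 1.2 in², y = 1.2 in, Ī = 0.576 in⁴.
Centroid: ȳ = ΣA·y / ΣA = 2.3154 in.
Transfer each piece to the horizontal centroidal axis using Ī + A·d² with d = y − 2.3154:
  flange: d = 0.43458 in → contributes +0.70745 in⁴
  web: d = -1.1154 in → contributes +2.069 in⁴
Total I = 2.7764 in⁴.
Extreme fibre distance c = 2.3154 in; S = I/c = 1.1991 in³.

S_x ≈ 1.20 in³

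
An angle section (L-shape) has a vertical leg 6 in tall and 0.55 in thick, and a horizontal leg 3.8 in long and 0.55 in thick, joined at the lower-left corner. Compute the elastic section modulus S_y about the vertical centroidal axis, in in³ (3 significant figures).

S_y ≈ 2.04 in³

Decompose the section into non-overlapping parts with the origin at the bottom-left of its bounding rectangle.
Vertical leg: 0.55 × 6, A = 3.3 in², x = 0.275 in, Ī = 0.083188 in⁴.
Horizontal leg (remainder): 3.25 × 0.55, A = 1.7875 in², x = 2.175 in, Ī = 1.5734 in⁴.
Centroid: x̄ = ΣA·x / ΣA = 0.94257 in.
Transfer each piece to the vertical centroidal axis using Ī + A·d² with d = x − 0.94257:
  vertical leg: d = -0.66757 in → contributes +1.5538 in⁴
  horizontal leg (remainder): d = 1.2324 in → contributes +4.2884 in⁴
Total I = 5.8422 in⁴.
Extreme fibre distance c = 2.8574 in; S = I/c = 2.0446 in³.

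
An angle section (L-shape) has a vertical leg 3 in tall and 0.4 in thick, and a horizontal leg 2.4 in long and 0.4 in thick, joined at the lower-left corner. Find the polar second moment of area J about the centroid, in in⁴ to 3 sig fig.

J ≈ 2.70 in⁴

Decompose the section into non-overlapping parts with the origin at the bottom-left of its bounding rectangle.
Vertical leg: 0.4 × 3, A = 1.2 in², y = 1.5 in, Ī = 0.9 in⁴.
Horizontal leg (remainder): 2 × 0.4, A = 0.8 in², y = 0.2 in, Ī = 0.010667 in⁴.
Centroid: ȳ = ΣA·y / ΣA = 0.98 in.
Transfer each piece to the centroidal x-axis using Ī + A·d² with d = y − 0.98:
  vertical leg: d = 0.52 in → contributes +1.2245 in⁴
  horizontal leg (remainder): d = -0.78 in → contributes +0.49739 in⁴
Total I = 1.7219 in⁴.
For the y-axis: x̄ = 0.68 in.
Repeating about the centroidal y-axis gives I_y = 0.97387 in⁴.
Polar second moment: J = I_x + I_y = 2.6957 in⁴.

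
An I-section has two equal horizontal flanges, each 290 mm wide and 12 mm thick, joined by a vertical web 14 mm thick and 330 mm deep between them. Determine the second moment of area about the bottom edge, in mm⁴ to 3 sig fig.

I_base ≈ 6.08 × 10⁸ mm⁴

Decompose the section into non-overlapping parts with the origin at the bottom-left of its bounding rectangle.
Bottom flange: 290 × 12, A = 3 480 mm², y = 6 mm, Ī = 41 760 mm⁴.
Web: 14 × 330, A = 4 620 mm², y = 177 mm, Ī = 41 926 500 mm⁴.
Top flange: 290 × 12, A = 3 480 mm², y = 348 mm, Ī = 41 760 mm⁴.
Transfer each piece to the bottom edge using Ī + A·d² with d = y − 0:
  bottom flange: d = 6 mm → contributes +167 040 mm⁴
  web: d = 177 mm → contributes +186 666 480 mm⁴
  top flange: d = 348 mm → contributes +421 483 680 mm⁴
Total I = 608 317 200 mm⁴.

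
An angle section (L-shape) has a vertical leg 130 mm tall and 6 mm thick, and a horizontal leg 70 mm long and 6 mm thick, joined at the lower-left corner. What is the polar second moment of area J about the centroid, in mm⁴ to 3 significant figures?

Treat the section as a set of non-overlapping primitives; coordinates are from the bounding-box lower-left.
Vertical leg: 6 × 130, A = 780 mm², y = 65 mm, Ī = 1 098 500 mm⁴.
Horizontal leg (remainder): 64 × 6, A = 384 mm², y = 3 mm, Ī = 1 152 mm⁴.
Centroid: ȳ = ΣA·y / ΣA = 44.546 mm.
Transfer each piece to the centroidal x-axis using Ī + A·d² with d = y − 44.546:
  vertical leg: d = 20.454 mm → contributes +1 424 813 mm⁴
  horizontal leg (remainder): d = -41.546 mm → contributes +663 975 mm⁴
Total I = 2 088 788 mm⁴.
For the y-axis: x̄ = 14.546 mm.
Repeating about the centroidal y-axis gives I_y = 448 628 mm⁴.
Polar second moment: J = I_x + I_y = 2 537 417 mm⁴.

J ≈ 2.54 × 10⁶ mm⁴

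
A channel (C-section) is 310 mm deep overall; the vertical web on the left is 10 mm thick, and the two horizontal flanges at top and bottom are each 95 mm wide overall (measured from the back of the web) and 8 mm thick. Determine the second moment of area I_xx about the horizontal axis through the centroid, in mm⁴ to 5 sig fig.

I_xx ≈ 5.5842 × 10⁷ mm⁴

Treat the section as a set of non-overlapping primitives; coordinates are from the bounding-box lower-left.
Web: 10 × 310, A = 3 100 mm², y = 155 mm, Ī = 24 825 833 mm⁴.
Top flange (beyond web): 85 × 8, A = 680 mm², y = 306 mm, Ī = 3626.667 mm⁴.
Bottom flange (beyond web): 85 × 8, A = 680 mm², y = 4 mm, Ī = 3626.667 mm⁴.
By symmetry the centroid is at mid-height, ȳ = 155 mm.
Transfer each piece to the horizontal axis through the centroid using Ī + A·d² with d = y − 155:
  web: d = 0 mm → contributes +24 825 833 mm⁴
  top flange (beyond web): d = 151 mm → contributes +15 508 307 mm⁴
  bottom flange (beyond web): d = -151 mm → contributes +15 508 307 mm⁴
Total I = 55 842 447 mm⁴.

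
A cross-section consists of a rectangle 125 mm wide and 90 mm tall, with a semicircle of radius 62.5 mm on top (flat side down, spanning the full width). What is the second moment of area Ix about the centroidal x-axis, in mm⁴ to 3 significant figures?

Ix ≈ 2.96 × 10⁷ mm⁴

Treat the section as a set of non-overlapping primitives; coordinates are from the bounding-box lower-left.
Rectangular body: 125 × 90, A = 11 250 mm², y = 45 mm, Ī = 7 593 750 mm⁴.
Semicircular cap: semicircle r = 62.5, A = 6135.9 mm², y = 116.53 mm, Ī = 1 674 758 mm⁴.
Centroid: ȳ = ΣA·y / ΣA = 70.243 mm.
Transfer each piece to the centroidal x-axis using Ī + A·d² with d = y − 70.243:
  rectangular body: d = -25.243 mm → contributes +14 762 486 mm⁴
  semicircular cap: d = 46.283 mm → contributes +14 818 384 mm⁴
Total I = 29 580 870 mm⁴.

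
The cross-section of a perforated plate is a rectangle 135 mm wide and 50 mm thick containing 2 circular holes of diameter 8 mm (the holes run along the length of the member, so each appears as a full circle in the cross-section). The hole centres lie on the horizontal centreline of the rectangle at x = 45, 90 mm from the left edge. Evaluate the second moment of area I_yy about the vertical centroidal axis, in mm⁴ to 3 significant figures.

I_yy ≈ 1.02 × 10⁷ mm⁴

Split into non-overlapping primitives; take the origin at the lower-left of the bounding box.
Plate: 135 × 50, A = 6 750 mm², x = 67.5 mm, Ī = 10 251 563 mm⁴.
Hole 1 (subtracted): ⌀8, A = 50.265 mm², x = 45 mm, Ī = 201.06 mm⁴.
Hole 2 (subtracted): ⌀8, A = 50.265 mm², x = 90 mm, Ī = 201.06 mm⁴.
By symmetry the centroid is at mid-width, x̄ = 67.5 mm.
Transfer each piece to the vertical centroidal axis using Ī + A·d² with d = x − 67.5:
  plate: d = 0 mm → contributes +10 251 563 mm⁴
  hole 1: d = -22.5 mm → contributes −25 648 mm⁴
  hole 2: d = 22.5 mm → contributes −25 648 mm⁴
Total I = 10 200 267 mm⁴.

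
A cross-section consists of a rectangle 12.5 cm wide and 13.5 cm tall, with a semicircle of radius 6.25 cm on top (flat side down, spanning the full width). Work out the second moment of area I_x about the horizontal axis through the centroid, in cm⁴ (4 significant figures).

I_x ≈ 6709 cm⁴

Decompose the section into non-overlapping parts with the origin at the bottom-left of its bounding rectangle.
Rectangular body: 12.5 × 13.5, A = 168.75 cm², y = 6.75 cm, Ī = 2562.89 cm⁴.
Semicircular cap: semicircle r = 6.25, A = 61.3592 cm², y = 16.1526 cm, Ī = 167.476 cm⁴.
Centroid: ȳ = ΣA·y / ΣA = 9.25722 cm.
Transfer each piece to the horizontal axis through the centroid using Ī + A·d² with d = y − 9.25722:
  rectangular body: d = -2.50722 cm → contributes +3623.68 cm⁴
  semicircular cap: d = 6.89536 cm → contributes +3084.86 cm⁴
Total I = 6708.54 cm⁴.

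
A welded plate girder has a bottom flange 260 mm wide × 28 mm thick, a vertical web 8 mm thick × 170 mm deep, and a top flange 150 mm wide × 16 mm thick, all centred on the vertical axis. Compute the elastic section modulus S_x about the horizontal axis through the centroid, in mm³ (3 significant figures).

Treat the section as a set of non-overlapping primitives; coordinates are from the bounding-box lower-left.
Bottom plate: 260 × 28, A = 7 280 mm², y = 14 mm, Ī = 475 627 mm⁴.
Web plate: 8 × 170, A = 1 360 mm², y = 113 mm, Ī = 3 275 333 mm⁴.
Top plate: 150 × 16, A = 2 400 mm², y = 206 mm, Ī = 51 200 mm⁴.
Centroid: ȳ = ΣA·y / ΣA = 67.935 mm.
Transfer each piece to the horizontal axis through the centroid using Ī + A·d² with d = y − 67.935:
  bottom plate: d = -53.935 mm → contributes +21 652 861 mm⁴
  web plate: d = 45.065 mm → contributes +6 037 322 mm⁴
  top plate: d = 138.07 mm → contributes +45 800 010 mm⁴
Total I = 73 490 193 mm⁴.
Extreme fibre distance c = 146.07 mm; S = I/c = 503 133 mm³.

S_x ≈ 5.03 × 10⁵ mm³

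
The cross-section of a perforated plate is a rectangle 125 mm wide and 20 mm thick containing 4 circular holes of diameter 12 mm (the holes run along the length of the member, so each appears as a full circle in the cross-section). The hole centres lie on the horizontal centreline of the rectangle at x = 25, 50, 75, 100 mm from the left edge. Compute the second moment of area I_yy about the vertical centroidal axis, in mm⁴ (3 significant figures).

I_yy ≈ 2.90 × 10⁶ mm⁴

Decompose the section into non-overlapping parts with the origin at the bottom-left of its bounding rectangle.
Plate: 125 × 20, A = 2 500 mm², x = 62.5 mm, Ī = 3 255 208 mm⁴.
Hole 1 (subtracted): ⌀12, A = 113.1 mm², x = 25 mm, Ī = 1017.9 mm⁴.
Hole 2 (subtracted): ⌀12, A = 113.1 mm², x = 50 mm, Ī = 1017.9 mm⁴.
Hole 3 (subtracted): ⌀12, A = 113.1 mm², x = 75 mm, Ī = 1017.9 mm⁴.
Hole 4 (subtracted): ⌀12, A = 113.1 mm², x = 100 mm, Ī = 1017.9 mm⁴.
By symmetry the centroid is at mid-width, x̄ = 62.5 mm.
Transfer each piece to the vertical centroidal axis using Ī + A·d² with d = x − 62.5:
  plate: d = 0 mm → contributes +3 255 208 mm⁴
  hole 1: d = -37.5 mm → contributes −160 061 mm⁴
  hole 2: d = -12.5 mm → contributes −18 689 mm⁴
  hole 3: d = 12.5 mm → contributes −18 689 mm⁴
  hole 4: d = 37.5 mm → contributes −160 061 mm⁴
Total I = 2 897 708 mm⁴.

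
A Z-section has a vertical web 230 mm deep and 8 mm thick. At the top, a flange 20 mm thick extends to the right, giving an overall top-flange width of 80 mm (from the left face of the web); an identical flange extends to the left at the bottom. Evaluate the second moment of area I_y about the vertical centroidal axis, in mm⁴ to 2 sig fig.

Break the section into simple shapes (no overlaps), measuring from the bottom-left corner of the bounding box.
Web: 8 × 230, A = 1 840 mm², x = 76 mm, Ī = 9 813 mm⁴.
Top flange (beyond web): 72 × 20, A = 1 440 mm², x = 116 mm, Ī = 622 080 mm⁴.
Bottom flange (beyond web): 72 × 20, A = 1 440 mm², x = 36 mm, Ī = 622 080 mm⁴.
Centroid: x̄ = ΣA·x / ΣA = 76 mm.
Transfer each piece to the vertical centroidal axis using Ī + A·d² with d = x − 76:
  web: d = 0 mm → contributes +9 813 mm⁴
  top flange (beyond web): d = 40 mm → contributes +2 926 080 mm⁴
  bottom flange (beyond web): d = -40 mm → contributes +2 926 080 mm⁴
Total I = 5 861 973 mm⁴.

I_y ≈ 5.9 × 10⁶ mm⁴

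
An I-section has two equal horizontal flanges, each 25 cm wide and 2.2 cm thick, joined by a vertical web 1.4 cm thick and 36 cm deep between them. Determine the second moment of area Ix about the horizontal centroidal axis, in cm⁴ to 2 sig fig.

Ix ≈ 4.6 × 10⁴ cm⁴

Decompose the section into non-overlapping parts with the origin at the bottom-left of its bounding rectangle.
Bottom flange: 25 × 2.2, A = 55 cm², y = 1.1 cm, Ī = 22.18 cm⁴.
Web: 1.4 × 36, A = 50.4 cm², y = 20.2 cm, Ī = 5 443 cm⁴.
Top flange: 25 × 2.2, A = 55 cm², y = 39.3 cm, Ī = 22.18 cm⁴.
By symmetry the centroid is at mid-height, ȳ = 20.2 cm.
Transfer each piece to the horizontal centroidal axis using Ī + A·d² with d = y − 20.2:
  bottom flange: d = -19.1 cm → contributes +20 087 cm⁴
  web: d = 0 cm → contributes +5 443 cm⁴
  top flange: d = 19.1 cm → contributes +20 087 cm⁴
Total I = 45 617 cm⁴.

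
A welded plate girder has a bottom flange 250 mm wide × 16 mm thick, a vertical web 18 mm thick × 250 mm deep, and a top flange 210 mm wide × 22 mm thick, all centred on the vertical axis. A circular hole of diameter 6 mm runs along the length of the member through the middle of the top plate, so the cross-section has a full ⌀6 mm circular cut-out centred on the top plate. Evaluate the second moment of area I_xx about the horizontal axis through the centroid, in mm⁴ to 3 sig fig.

Split into non-overlapping primitives; take the origin at the lower-left of the bounding box.
Bottom plate: 250 × 16, A = 4 000 mm², y = 8 mm, Ī = 85 333 mm⁴.
Web plate: 18 × 250, A = 4 500 mm², y = 141 mm, Ī = 23 437 500 mm⁴.
Top plate: 210 × 22, A = 4 620 mm², y = 277 mm, Ī = 186 340 mm⁴.
Hole (subtracted): ⌀6, A = 28.274 mm², y = 277 mm, Ī = 63.617 mm⁴.
Centroid: ȳ = ΣA·y / ΣA = 148.06 mm.
Transfer each piece to the horizontal axis through the centroid using Ī + A·d² with d = y − 148.06:
  bottom plate: d = -140.06 mm → contributes +78 556 580 mm⁴
  web plate: d = -7.0636 mm → contributes +23 662 025 mm⁴
  top plate: d = 128.94 mm → contributes +76 991 972 mm⁴
  hole: d = 128.94 mm → contributes −470 113 mm⁴
Total I = 178 740 464 mm⁴.

I_xx ≈ 1.79 × 10⁸ mm⁴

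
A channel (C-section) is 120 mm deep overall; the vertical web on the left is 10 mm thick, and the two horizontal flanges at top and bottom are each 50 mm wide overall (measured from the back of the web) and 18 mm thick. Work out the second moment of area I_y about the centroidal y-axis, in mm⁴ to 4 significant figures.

I_y ≈ 6.111 × 10⁵ mm⁴

Decompose the section into non-overlapping parts with the origin at the bottom-left of its bounding rectangle.
Web: 10 × 120, A = 1 200 mm², x = 5 mm, Ī = 10 000 mm⁴.
Top flange (beyond web): 40 × 18, A = 720 mm², x = 30 mm, Ī = 96 000 mm⁴.
Bottom flange (beyond web): 40 × 18, A = 720 mm², x = 30 mm, Ī = 96 000 mm⁴.
Centroid: x̄ = ΣA·x / ΣA = 18.6364 mm.
Transfer each piece to the centroidal y-axis using Ī + A·d² with d = x − 18.6364:
  web: d = -13.6364 mm → contributes +233 140 mm⁴
  top flange (beyond web): d = 11.3636 mm → contributes +188 975 mm⁴
  bottom flange (beyond web): d = 11.3636 mm → contributes +188 975 mm⁴
Total I = 611 091 mm⁴.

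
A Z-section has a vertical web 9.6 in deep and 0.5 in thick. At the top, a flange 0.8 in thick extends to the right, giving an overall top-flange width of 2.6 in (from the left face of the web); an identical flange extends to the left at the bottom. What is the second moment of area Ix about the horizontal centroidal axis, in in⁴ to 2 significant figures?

Split into non-overlapping primitives; take the origin at the lower-left of the bounding box.
Web: 0.5 × 9.6, A = 4.8 in², y = 4.8 in, Ī = 36.86 in⁴.
Top flange (beyond web): 2.1 × 0.8, A = 1.68 in², y = 9.2 in, Ī = 0.0896 in⁴.
Bottom flange (beyond web): 2.1 × 0.8, A = 1.68 in², y = 0.4 in, Ī = 0.0896 in⁴.
Centroid: ȳ = ΣA·y / ΣA = 4.8 in.
Transfer each piece to the horizontal centroidal axis using Ī + A·d² with d = y − 4.8:
  web: d = 0 in → contributes +36.86 in⁴
  top flange (beyond web): d = 4.4 in → contributes +32.61 in⁴
  bottom flange (beyond web): d = -4.4 in → contributes +32.61 in⁴
Total I = 102.1 in⁴.

Ix ≈ 100 in⁴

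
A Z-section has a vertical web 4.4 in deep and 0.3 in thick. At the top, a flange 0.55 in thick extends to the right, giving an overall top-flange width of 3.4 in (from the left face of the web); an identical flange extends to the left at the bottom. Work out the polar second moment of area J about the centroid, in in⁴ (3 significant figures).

Split into non-overlapping primitives; take the origin at the lower-left of the bounding box.
Web: 0.3 × 4.4, A = 1.32 in², y = 2.2 in, Ī = 2.1296 in⁴.
Top flange (beyond web): 3.1 × 0.55, A = 1.705 in², y = 4.125 in, Ī = 0.04298 in⁴.
Bottom flange (beyond web): 3.1 × 0.55, A = 1.705 in², y = 0.275 in, Ī = 0.04298 in⁴.
Centroid: ȳ = ΣA·y / ΣA = 2.2 in.
Transfer each piece to the centroidal x-axis using Ī + A·d² with d = y − 2.2:
  web: d = 0 in → contributes +2.1296 in⁴
  top flange (beyond web): d = 1.925 in → contributes +6.3611 in⁴
  bottom flange (beyond web): d = -1.925 in → contributes +6.3611 in⁴
Total I = 14.852 in⁴.
For the y-axis: x̄ = 3.25 in.
Repeating about the centroidal y-axis gives I_y = 12.596 in⁴.
Polar second moment: J = I_x + I_y = 27.447 in⁴.

J ≈ 27.4 in⁴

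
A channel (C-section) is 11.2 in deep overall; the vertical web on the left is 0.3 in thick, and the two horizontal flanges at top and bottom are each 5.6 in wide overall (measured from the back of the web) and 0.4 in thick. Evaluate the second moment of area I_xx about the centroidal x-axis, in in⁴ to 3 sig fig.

I_xx ≈ 159 in⁴

Treat the section as a set of non-overlapping primitives; coordinates are from the bounding-box lower-left.
Web: 0.3 × 11.2, A = 3.36 in², y = 5.6 in, Ī = 35.123 in⁴.
Top flange (beyond web): 5.3 × 0.4, A = 2.12 in², y = 11 in, Ī = 0.028267 in⁴.
Bottom flange (beyond web): 5.3 × 0.4, A = 2.12 in², y = 0.2 in, Ī = 0.028267 in⁴.
By symmetry the centroid is at mid-height, ȳ = 5.6 in.
Transfer each piece to the centroidal x-axis using Ī + A·d² with d = y − 5.6:
  web: d = 0 in → contributes +35.123 in⁴
  top flange (beyond web): d = 5.4 in → contributes +61.847 in⁴
  bottom flange (beyond web): d = -5.4 in → contributes +61.847 in⁴
Total I = 158.82 in⁴.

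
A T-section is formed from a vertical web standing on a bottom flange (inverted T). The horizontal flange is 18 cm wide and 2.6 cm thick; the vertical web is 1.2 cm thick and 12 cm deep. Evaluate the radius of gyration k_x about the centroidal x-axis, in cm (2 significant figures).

k_x ≈ 3.6 cm

Split into non-overlapping primitives; take the origin at the lower-left of the bounding box.
Flange: 18 × 2.6, A = 46.8 cm², y = 1.3 cm, Ī = 26.36 cm⁴.
Web: 1.2 × 12, A = 14.4 cm², y = 8.6 cm, Ī = 172.8 cm⁴.
Centroid: ȳ = ΣA·y / ΣA = 3.018 cm.
Transfer each piece to the centroidal x-axis using Ī + A·d² with d = y − 3.018:
  flange: d = -1.718 cm → contributes +164.4 cm⁴
  web: d = 5.582 cm → contributes +621.5 cm⁴
Total I = 786 cm⁴.
Radius of gyration: k = √(I/A) = √(786 / 61.2) = 3.584 cm.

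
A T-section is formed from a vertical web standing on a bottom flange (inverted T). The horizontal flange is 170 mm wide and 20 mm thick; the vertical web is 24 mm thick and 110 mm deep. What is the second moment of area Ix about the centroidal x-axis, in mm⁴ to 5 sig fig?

Break the section into simple shapes (no overlaps), measuring from the bottom-left corner of the bounding box.
Flange: 170 × 20, A = 3 400 mm², y = 10 mm, Ī = 113333.3 mm⁴.
Web: 24 × 110, A = 2 640 mm², y = 75 mm, Ī = 2 662 000 mm⁴.
Centroid: ȳ = ΣA·y / ΣA = 38.4106 mm.
Transfer each piece to the centroidal x-axis using Ī + A·d² with d = y − 38.4106:
  flange: d = -28.4106 mm → contributes +2 857 684 mm⁴
  web: d = 36.5894 mm → contributes +6 196 391 mm⁴
Total I = 9 054 075 mm⁴.

Ix ≈ 9.0541 × 10⁶ mm⁴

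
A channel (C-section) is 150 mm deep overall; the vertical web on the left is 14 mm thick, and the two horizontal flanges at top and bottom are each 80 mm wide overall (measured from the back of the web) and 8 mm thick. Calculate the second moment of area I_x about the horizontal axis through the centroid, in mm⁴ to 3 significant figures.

I_x ≈ 9.27 × 10⁶ mm⁴

Break the section into simple shapes (no overlaps), measuring from the bottom-left corner of the bounding box.
Web: 14 × 150, A = 2 100 mm², y = 75 mm, Ī = 3 937 500 mm⁴.
Top flange (beyond web): 66 × 8, A = 528 mm², y = 146 mm, Ī = 2 816 mm⁴.
Bottom flange (beyond web): 66 × 8, A = 528 mm², y = 4 mm, Ī = 2 816 mm⁴.
By symmetry the centroid is at mid-height, ȳ = 75 mm.
Transfer each piece to the horizontal axis through the centroid using Ī + A·d² with d = y − 75:
  web: d = 0 mm → contributes +3 937 500 mm⁴
  top flange (beyond web): d = 71 mm → contributes +2 664 464 mm⁴
  bottom flange (beyond web): d = -71 mm → contributes +2 664 464 mm⁴
Total I = 9 266 428 mm⁴.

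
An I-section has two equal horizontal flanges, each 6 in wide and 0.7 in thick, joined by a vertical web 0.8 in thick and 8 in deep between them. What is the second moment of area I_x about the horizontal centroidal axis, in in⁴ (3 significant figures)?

I_x ≈ 193 in⁴

Decompose the section into non-overlapping parts with the origin at the bottom-left of its bounding rectangle.
Bottom flange: 6 × 0.7, A = 4.2 in², y = 0.35 in, Ī = 0.1715 in⁴.
Web: 0.8 × 8, A = 6.4 in², y = 4.7 in, Ī = 34.133 in⁴.
Top flange: 6 × 0.7, A = 4.2 in², y = 9.05 in, Ī = 0.1715 in⁴.
By symmetry the centroid is at mid-height, ȳ = 4.7 in.
Transfer each piece to the horizontal centroidal axis using Ī + A·d² with d = y − 4.7:
  bottom flange: d = -4.35 in → contributes +79.646 in⁴
  web: d = 0 in → contributes +34.133 in⁴
  top flange: d = 4.35 in → contributes +79.646 in⁴
Total I = 193.43 in⁴.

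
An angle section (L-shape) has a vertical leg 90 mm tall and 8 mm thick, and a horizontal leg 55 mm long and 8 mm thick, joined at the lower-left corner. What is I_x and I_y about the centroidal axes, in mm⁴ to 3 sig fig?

I_x ≈ 9.03 × 10⁵ mm⁴, I_y ≈ 2.60 × 10⁵ mm⁴

Decompose the section into non-overlapping parts with the origin at the bottom-left of its bounding rectangle.
Vertical leg: 8 × 90, A = 720 mm², y = 45 mm, Ī = 486 000 mm⁴.
Horizontal leg (remainder): 47 × 8, A = 376 mm², y = 4 mm, Ī = 2005.3 mm⁴.
Centroid: ȳ = ΣA·y / ΣA = 30.934 mm.
Transfer each piece to the centroidal x-axis using Ī + A·d² with d = y − 30.934:
  vertical leg: d = 14.066 mm → contributes +628 447 mm⁴
  horizontal leg (remainder): d = -26.934 mm → contributes +274 777 mm⁴
Total I = 903 225 mm⁴.
For the y-axis: x̄ = 13.434 mm.
Repeating about the centroidal y-axis gives I_y = 259 855 mm⁴.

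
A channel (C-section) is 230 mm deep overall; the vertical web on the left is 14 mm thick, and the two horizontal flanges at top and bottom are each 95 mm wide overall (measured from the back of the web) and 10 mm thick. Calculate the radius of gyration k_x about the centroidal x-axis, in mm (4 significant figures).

k_x ≈ 83.58 mm

Treat the section as a set of non-overlapping primitives; coordinates are from the bounding-box lower-left.
Web: 14 × 230, A = 3 220 mm², y = 115 mm, Ī = 14 194 833 mm⁴.
Top flange (beyond web): 81 × 10, A = 810 mm², y = 225 mm, Ī = 6 750 mm⁴.
Bottom flange (beyond web): 81 × 10, A = 810 mm², y = 5 mm, Ī = 6 750 mm⁴.
By symmetry the centroid is at mid-height, ȳ = 115 mm.
Transfer each piece to the centroidal x-axis using Ī + A·d² with d = y − 115:
  web: d = 0 mm → contributes +14 194 833 mm⁴
  top flange (beyond web): d = 110 mm → contributes +9 807 750 mm⁴
  bottom flange (beyond web): d = -110 mm → contributes +9 807 750 mm⁴
Total I = 33 810 333 mm⁴.
Radius of gyration: k = √(I/A) = √(33 810 333 / 4 840) = 83.5799 mm.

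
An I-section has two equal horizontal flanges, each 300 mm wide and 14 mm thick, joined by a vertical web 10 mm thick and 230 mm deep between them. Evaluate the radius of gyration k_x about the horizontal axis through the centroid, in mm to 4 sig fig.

Decompose the section into non-overlapping parts with the origin at the bottom-left of its bounding rectangle.
Bottom flange: 300 × 14, A = 4 200 mm², y = 7 mm, Ī = 68 600 mm⁴.
Web: 10 × 230, A = 2 300 mm², y = 129 mm, Ī = 10 139 167 mm⁴.
Top flange: 300 × 14, A = 4 200 mm², y = 251 mm, Ī = 68 600 mm⁴.
By symmetry the centroid is at mid-height, ȳ = 129 mm.
Transfer each piece to the horizontal axis through the centroid using Ī + A·d² with d = y − 129:
  bottom flange: d = -122 mm → contributes +62 581 400 mm⁴
  web: d = 0 mm → contributes +10 139 167 mm⁴
  top flange: d = 122 mm → contributes +62 581 400 mm⁴
Total I = 135 301 967 mm⁴.
Radius of gyration: k = √(I/A) = √(135 301 967 / 10 700) = 112.45 mm.

k_x ≈ 112.5 mm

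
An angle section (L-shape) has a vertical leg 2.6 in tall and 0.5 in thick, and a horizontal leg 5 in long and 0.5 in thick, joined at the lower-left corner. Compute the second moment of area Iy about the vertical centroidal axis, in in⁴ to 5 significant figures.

Iy ≈ 8.9736 in⁴

Treat the section as a set of non-overlapping primitives; coordinates are from the bounding-box lower-left.
Vertical leg: 0.5 × 2.6, A = 1.3 in², x = 0.25 in, Ī = 0.02708333 in⁴.
Horizontal leg (remainder): 4.5 × 0.5, A = 2.25 in², x = 2.75 in, Ī = 3.796875 in⁴.
Centroid: x̄ = ΣA·x / ΣA = 1.834507 in.
Transfer each piece to the vertical centroidal axis using Ī + A·d² with d = x − 1.834507:
  vertical leg: d = -1.584507 in → contributes +3.290945 in⁴
  horizontal leg (remainder): d = 0.915493 in → contributes +5.682662 in⁴
Total I = 8.973606 in⁴.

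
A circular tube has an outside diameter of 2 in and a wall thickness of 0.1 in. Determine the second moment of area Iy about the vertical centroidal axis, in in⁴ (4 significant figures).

Treat the section as a set of non-overlapping primitives; coordinates are from the bounding-box lower-left.
Outer circle: ⌀2, A = 3.14159 in², x = 1 in, Ī = 0.785398 in⁴.
Bore (subtracted): ⌀1.8, A = 2.54469 in², x = 1 in, Ī = 0.5153 in⁴.
By symmetry the centroid is at mid-width, x̄ = 1 in.
All pieces are centred on the vertical centroidal axis, so I = ΣĪ (holes subtracted) = 0.270098 in⁴.

Iy ≈ 0.2701 in⁴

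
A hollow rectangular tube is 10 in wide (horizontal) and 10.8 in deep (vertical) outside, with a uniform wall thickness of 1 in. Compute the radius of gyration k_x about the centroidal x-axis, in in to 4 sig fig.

Break the section into simple shapes (no overlaps), measuring from the bottom-left corner of the bounding box.
Outer rectangle: 10 × 10.8, A = 108 in², y = 5.4 in, Ī = 1049.76 in⁴.
Inner void (subtracted): 8 × 8.8, A = 70.4 in², y = 5.4 in, Ī = 454.315 in⁴.
By symmetry the centroid is at mid-height, ȳ = 5.4 in.
All pieces are centred on the centroidal x-axis, so I = ΣĪ (holes subtracted) = 595.445 in⁴.
Radius of gyration: k = √(I/A) = √(595.445 / 37.6) = 3.97949 in.

k_x ≈ 3.979 in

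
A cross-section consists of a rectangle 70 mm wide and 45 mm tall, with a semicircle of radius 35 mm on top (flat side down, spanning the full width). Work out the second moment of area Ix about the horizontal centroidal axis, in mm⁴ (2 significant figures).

Decompose the section into non-overlapping parts with the origin at the bottom-left of its bounding rectangle.
Rectangular body: 70 × 45, A = 3 150 mm², y = 22.5 mm, Ī = 531 563 mm⁴.
Semicircular cap: semicircle r = 35, A = 1 924 mm², y = 59.85 mm, Ī = 164 704 mm⁴.
Centroid: ȳ = ΣA·y / ΣA = 36.67 mm.
Transfer each piece to the horizontal centroidal axis using Ī + A·d² with d = y − 36.67:
  rectangular body: d = -14.17 mm → contributes +1 163 636 mm⁴
  semicircular cap: d = 23.19 mm → contributes +1 199 423 mm⁴
Total I = 2 363 060 mm⁴.

Ix ≈ 2.4 × 10⁶ mm⁴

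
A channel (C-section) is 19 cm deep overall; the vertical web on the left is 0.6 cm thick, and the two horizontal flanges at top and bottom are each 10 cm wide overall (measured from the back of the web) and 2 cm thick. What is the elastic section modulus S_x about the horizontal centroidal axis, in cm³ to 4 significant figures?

Decompose the section into non-overlapping parts with the origin at the bottom-left of its bounding rectangle.
Web: 0.6 × 19, A = 11.4 cm², y = 9.5 cm, Ī = 342.95 cm⁴.
Top flange (beyond web): 9.4 × 2, A = 18.8 cm², y = 18 cm, Ī = 6.26667 cm⁴.
Bottom flange (beyond web): 9.4 × 2, A = 18.8 cm², y = 1 cm, Ī = 6.26667 cm⁴.
By symmetry the centroid is at mid-height, ȳ = 9.5 cm.
Transfer each piece to the horizontal centroidal axis using Ī + A·d² with d = y − 9.5:
  web: d = 0 cm → contributes +342.95 cm⁴
  top flange (beyond web): d = 8.5 cm → contributes +1364.57 cm⁴
  bottom flange (beyond web): d = -8.5 cm → contributes +1364.57 cm⁴
Total I = 3072.08 cm⁴.
Extreme fibre distance c = 9.5 cm; S = I/c = 323.377 cm³.

S_x ≈ 323.4 cm³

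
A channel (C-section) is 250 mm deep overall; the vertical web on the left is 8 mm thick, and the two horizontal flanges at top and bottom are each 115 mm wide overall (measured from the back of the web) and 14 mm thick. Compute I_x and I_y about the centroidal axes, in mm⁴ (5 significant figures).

Decompose the section into non-overlapping parts with the origin at the bottom-left of its bounding rectangle.
Web: 8 × 250, A = 2 000 mm², y = 125 mm, Ī = 10 416 667 mm⁴.
Top flange (beyond web): 107 × 14, A = 1 498 mm², y = 243 mm, Ī = 24467.33 mm⁴.
Bottom flange (beyond web): 107 × 14, A = 1 498 mm², y = 7 mm, Ī = 24467.33 mm⁴.
By symmetry the centroid is at mid-height, ȳ = 125 mm.
Transfer each piece to the centroidal x-axis using Ī + A·d² with d = y − 125:
  web: d = 0 mm → contributes +10 416 667 mm⁴
  top flange (beyond web): d = 118 mm → contributes +20 882 619 mm⁴
  bottom flange (beyond web): d = -118 mm → contributes +20 882 619 mm⁴
Total I = 52 181 905 mm⁴.
For the y-axis: x̄ = 38.48159 mm.
Repeating about the centroidal y-axis gives I_y = 6 834 483 mm⁴.

I_x ≈ 5.2182 × 10⁷ mm⁴, I_y ≈ 6.8345 × 10⁶ mm⁴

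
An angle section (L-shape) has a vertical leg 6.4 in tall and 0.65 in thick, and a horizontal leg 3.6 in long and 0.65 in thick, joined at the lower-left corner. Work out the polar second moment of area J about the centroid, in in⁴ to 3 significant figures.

Break the section into simple shapes (no overlaps), measuring from the bottom-left corner of the bounding box.
Vertical leg: 0.65 × 6.4, A = 4.16 in², y = 3.2 in, Ī = 14.199 in⁴.
Horizontal leg (remainder): 2.95 × 0.65, A = 1.9175 in², y = 0.325 in, Ī = 0.067512 in⁴.
Centroid: ȳ = ΣA·y / ΣA = 2.2929 in.
Transfer each piece to the centroidal x-axis using Ī + A·d² with d = y − 2.2929:
  vertical leg: d = 0.90709 in → contributes +17.622 in⁴
  horizontal leg (remainder): d = -1.9679 in → contributes +7.4934 in⁴
Total I = 25.116 in⁴.
For the y-axis: x̄ = 0.89291 in.
Repeating about the centroidal y-axis gives I_y = 5.7896 in⁴.
Polar second moment: J = I_x + I_y = 30.905 in⁴.

J ≈ 30.9 in⁴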